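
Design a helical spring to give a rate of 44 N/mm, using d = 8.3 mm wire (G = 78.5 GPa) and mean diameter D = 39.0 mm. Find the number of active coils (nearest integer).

18

N_a = Gd⁴/(8D³k) = (78.5×10³ × 8.3⁴)/(8 × 39.0³ × 44)
    = 3.72548e+08 / 2.08803e+07 = 17.84 → 18 coils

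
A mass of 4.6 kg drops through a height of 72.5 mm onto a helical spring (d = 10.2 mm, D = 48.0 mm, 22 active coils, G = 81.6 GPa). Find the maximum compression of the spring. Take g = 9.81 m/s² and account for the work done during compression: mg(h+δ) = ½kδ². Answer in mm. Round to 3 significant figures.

k = Gd⁴/(8D³N_a) = (81.6×10³)(10.2⁴)/(8·48.0³·22) = 45.379 N/mm
W = mg = 4.6 × 9.81 = 45.126 N
½kδ² − Wδ − Wh = 0 → δ = (W + √(W² + 2kWh))/k
δ = (45.126 + √(2036.4 + 296927))/45.379 = (45.126 + 546.78)/45.379 = 13.044 mm

13.0 mm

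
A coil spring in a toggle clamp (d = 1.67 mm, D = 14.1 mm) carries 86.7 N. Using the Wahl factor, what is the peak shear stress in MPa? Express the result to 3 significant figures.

Spring index C = D/d = 14.1/1.67 = 8.4431
K_W = (4C−1)/(4C−4) + 0.615/C = 32.772/29.772 + 0.0728 = 1.1736
τ₀ = 8FD/(πd³) = 8·86.7·14.1/(π·1.67³) = 9779.76/14.632 = 668.39 MPa
τ_max = K·τ₀ = 1.1736 × 668.39 = 784.42 MPa

784 MPa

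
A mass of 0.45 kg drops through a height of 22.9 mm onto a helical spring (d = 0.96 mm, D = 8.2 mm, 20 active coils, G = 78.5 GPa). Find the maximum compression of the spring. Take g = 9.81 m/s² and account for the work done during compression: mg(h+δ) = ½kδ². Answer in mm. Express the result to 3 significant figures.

k = Gd⁴/(8D³N_a) = (78.5×10³)(0.96⁴)/(8·8.2³·20) = 0.75578 N/mm
W = mg = 0.45 × 9.81 = 4.4145 N
½kδ² − Wδ − Wh = 0 → δ = (W + √(W² + 2kWh))/k
δ = (4.4145 + √(19.488 + 152.806))/0.75578 = (4.4145 + 13.126)/0.75578 = 23.209 mm

23.2 mm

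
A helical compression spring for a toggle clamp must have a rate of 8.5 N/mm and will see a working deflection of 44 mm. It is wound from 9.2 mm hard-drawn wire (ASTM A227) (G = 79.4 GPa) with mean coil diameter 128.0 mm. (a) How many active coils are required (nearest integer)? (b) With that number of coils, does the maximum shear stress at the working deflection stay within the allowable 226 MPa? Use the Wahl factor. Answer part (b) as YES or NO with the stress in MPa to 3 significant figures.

(a) 4 coils; (b) YES, τ_max = 172 MPa

N_a = Gd⁴/(8D³k) = (79.4×10³)(9.2⁴)/(8·128.0³·8.5) = 3.989 → N_a = 4
Actual rate k = Gd⁴/(8D³·4) = 8.476 N/mm
Working load F = kδ = 8.476·44 = 372.94 N
C = 128.0/9.2 = 13.9130; K_W = (4C−1)/(4C−4)+0.615/C = 1.1023
τ_max = K_W·8FD/(πd³) = 1.1023·156.11 = 172.08 MPa
τ_max ≤ 226 MPa → acceptable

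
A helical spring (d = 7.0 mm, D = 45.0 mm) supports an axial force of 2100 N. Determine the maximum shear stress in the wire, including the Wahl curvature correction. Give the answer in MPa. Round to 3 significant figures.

866 MPa

Spring index C = D/d = 45.0/7.0 = 6.4286
K_W = (4C−1)/(4C−4) + 0.615/C = 24.714/21.714 + 0.0957 = 1.2338
τ₀ = 8FD/(πd³) = 8·2100·45.0/(π·7.0³) = 756000/1077.6 = 701.58 MPa
τ_max = K·τ₀ = 1.2338 × 701.58 = 865.63 MPa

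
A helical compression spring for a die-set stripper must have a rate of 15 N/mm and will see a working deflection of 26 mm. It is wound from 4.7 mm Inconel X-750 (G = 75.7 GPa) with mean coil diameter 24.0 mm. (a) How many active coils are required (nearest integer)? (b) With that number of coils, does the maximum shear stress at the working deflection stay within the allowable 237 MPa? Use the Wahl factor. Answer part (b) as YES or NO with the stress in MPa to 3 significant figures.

N_a = Gd⁴/(8D³k) = (75.7×10³)(4.7⁴)/(8·24.0³·15) = 22.27 → N_a = 22
Actual rate k = Gd⁴/(8D³·22) = 15.182 N/mm
Working load F = kδ = 15.182·26 = 394.74 N
C = 24.0/4.7 = 5.1064; K_W = (4C−1)/(4C−4)+0.615/C = 1.3031
τ_max = K_W·8FD/(πd³) = 1.3031·232.37 = 302.79 MPa
τ_max > 237 MPa → exceeds allowable

(a) 22 coils; (b) NO, τ_max = 303 MPa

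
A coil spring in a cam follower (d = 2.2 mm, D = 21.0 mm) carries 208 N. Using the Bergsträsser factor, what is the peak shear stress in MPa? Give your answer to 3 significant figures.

Spring index C = D/d = 21.0/2.2 = 9.5455
K_B = (4C+2)/(4C−3) = 40.182/35.182 = 1.1421
τ₀ = 8FD/(πd³) = 8·208·21.0/(π·2.2³) = 34944/33.452 = 1044.6 MPa
τ_max = K·τ₀ = 1.1421 × 1044.6 = 1193.1 MPa

1190 MPa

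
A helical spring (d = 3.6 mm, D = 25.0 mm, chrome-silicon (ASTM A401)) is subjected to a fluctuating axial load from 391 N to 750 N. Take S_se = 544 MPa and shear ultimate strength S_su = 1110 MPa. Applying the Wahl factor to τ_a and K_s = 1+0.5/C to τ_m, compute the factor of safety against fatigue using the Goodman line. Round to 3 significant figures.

C = D/d = 25.0/3.6 = 6.9444; K_W = (4C−1)/(4C−4)+0.615/C = 1.2147; K_s = 1+0.5/C = 1.0720
F_a = (F_max−F_min)/2 = 179.5 N; F_m = (F_max+F_min)/2 = 570.5 N
τ_a = K_W·8F_aD/(πd³) = 1.2147 × 244.93 = 297.52 MPa
τ_m = K_s·8F_mD/(πd³) = 1.0720 × 778.45 = 834.49 MPa
Goodman: 1/n_f = τ_a/S_se + τ_m/S_su = 297.52/544 + 834.49/1110 = 0.54691 + 0.75180 = 1.2987
n_f = 1/1.2987 = 0.77

0.770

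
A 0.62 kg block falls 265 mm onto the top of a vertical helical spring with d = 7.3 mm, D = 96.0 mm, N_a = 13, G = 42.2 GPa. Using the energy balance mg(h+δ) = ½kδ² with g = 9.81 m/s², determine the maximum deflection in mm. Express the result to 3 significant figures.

k = Gd⁴/(8D³N_a) = (42.2×10³)(7.3⁴)/(8·96.0³·13) = 1.3024 N/mm
W = mg = 0.62 × 9.81 = 6.0822 N
½kδ² − Wδ − Wh = 0 → δ = (W + √(W² + 2kWh))/k
δ = (6.0822 + √(36.993 + 4198.49))/1.3024 = (6.0822 + 65.081)/1.3024 = 54.638 mm

54.6 mm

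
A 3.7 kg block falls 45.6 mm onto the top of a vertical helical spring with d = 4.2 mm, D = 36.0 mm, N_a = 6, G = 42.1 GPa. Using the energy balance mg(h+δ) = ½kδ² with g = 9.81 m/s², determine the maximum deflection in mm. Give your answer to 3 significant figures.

30.8 mm

k = Gd⁴/(8D³N_a) = (42.1×10³)(4.2⁴)/(8·36.0³·6) = 5.8497 N/mm
W = mg = 3.7 × 9.81 = 36.297 N
½kδ² − Wδ − Wh = 0 → δ = (W + √(W² + 2kWh))/k
δ = (36.297 + √(1317.5 + 19364))/5.8497 = (36.297 + 143.81)/5.8497 = 30.789 mm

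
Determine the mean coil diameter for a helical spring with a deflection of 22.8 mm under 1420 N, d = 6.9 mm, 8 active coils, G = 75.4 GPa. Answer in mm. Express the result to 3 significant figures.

Required rate k = F/δ = 1420/22.8 = 62.281 N/mm
D = (Gd⁴/(8N_a·k))^(1/3) = (75.4×10³·6.9⁴/(8·8·62.281))^(1/3)
  = (42878)^(1/3) = 35.0008 mm

35.0 mm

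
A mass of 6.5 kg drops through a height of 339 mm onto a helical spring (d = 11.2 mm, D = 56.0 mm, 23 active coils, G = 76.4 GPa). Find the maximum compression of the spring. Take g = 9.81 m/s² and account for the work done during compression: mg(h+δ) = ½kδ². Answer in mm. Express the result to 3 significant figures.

k = Gd⁴/(8D³N_a) = (76.4×10³)(11.2⁴)/(8·56.0³·23) = 37.203 N/mm
W = mg = 6.5 × 9.81 = 63.765 N
½kδ² − Wδ − Wh = 0 → δ = (W + √(W² + 2kWh))/k
δ = (63.765 + √(4066 + 1.60841e+06))/37.203 = (63.765 + 1269.8)/37.203 = 35.846 mm

35.8 mm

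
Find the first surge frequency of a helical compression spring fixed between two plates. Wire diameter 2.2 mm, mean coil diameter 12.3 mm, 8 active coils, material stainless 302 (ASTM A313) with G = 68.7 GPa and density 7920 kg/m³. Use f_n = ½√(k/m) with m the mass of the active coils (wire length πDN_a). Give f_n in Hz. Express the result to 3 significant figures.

k = Gd⁴/(8D³N_a) = (68.7×10³)(2.2⁴)/(8·12.3³·8) = 13.513 N/mm = 13513 N/m
Wire length L = πDN_a = π·12.3·8 = 309.13 mm
m = ρ·(πd²/4)·L = 7920 × 3.8013×10⁻⁶ m² × 0.30913 m = 0.0093069 kg
f_n = ½√(k/m) = 0.5·√(13513/0.0093069) = 0.5·√(1.4519e+06) = 602.48 Hz

602 Hz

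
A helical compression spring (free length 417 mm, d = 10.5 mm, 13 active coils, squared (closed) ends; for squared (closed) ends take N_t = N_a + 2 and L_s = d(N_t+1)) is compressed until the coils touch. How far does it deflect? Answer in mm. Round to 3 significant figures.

N_t = 15; L_s = 10.5·16 = 168 mm
δ_solid = L₀ − L_s = 417 − 168 = 249 mm

249 mm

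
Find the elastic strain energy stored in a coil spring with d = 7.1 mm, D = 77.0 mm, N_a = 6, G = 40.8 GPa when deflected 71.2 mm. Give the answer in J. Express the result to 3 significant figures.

12.0 J

k = Gd⁴/(8D³N_a) = (40.8×10³)(7.1⁴)/(8·77.0³·6) = 4.7313 N/mm
U = ½kδ² = 0.5 × 4.7313 × 71.2² = 11993 N·mm = 11.993 J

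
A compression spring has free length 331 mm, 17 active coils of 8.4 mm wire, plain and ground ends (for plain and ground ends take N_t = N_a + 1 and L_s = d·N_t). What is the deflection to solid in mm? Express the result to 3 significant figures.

180 mm

N_t = 18; L_s = 8.4·18 = 151.2 mm
δ_solid = L₀ − L_s = 331 − 151.2 = 179.8 mm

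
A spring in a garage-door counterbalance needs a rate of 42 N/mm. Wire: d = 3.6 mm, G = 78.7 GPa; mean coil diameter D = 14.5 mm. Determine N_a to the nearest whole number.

N_a = Gd⁴/(8D³k) = (78.7×10³ × 3.6⁴)/(8 × 14.5³ × 42)
    = 1.32186e+07 / 1.02434e+06 = 12.9 → 13 coils

13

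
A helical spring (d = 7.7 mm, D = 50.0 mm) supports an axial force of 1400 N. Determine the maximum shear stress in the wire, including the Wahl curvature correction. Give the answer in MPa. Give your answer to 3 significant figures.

481 MPa

Spring index C = D/d = 50.0/7.7 = 6.4935
K_W = (4C−1)/(4C−4) + 0.615/C = 24.974/21.974 + 0.0947 = 1.2312
τ₀ = 8FD/(πd³) = 8·1400·50.0/(π·7.7³) = 560000/1434.2 = 390.45 MPa
τ_max = K·τ₀ = 1.2312 × 390.45 = 480.74 MPa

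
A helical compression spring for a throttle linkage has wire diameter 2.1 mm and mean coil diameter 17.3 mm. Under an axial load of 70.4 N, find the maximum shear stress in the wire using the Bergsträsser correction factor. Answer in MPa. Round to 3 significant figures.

Spring index C = D/d = 17.3/2.1 = 8.2381
K_B = (4C+2)/(4C−3) = 34.952/29.952 = 1.1669
τ₀ = 8FD/(πd³) = 8·70.4·17.3/(π·2.1³) = 9743.36/29.094 = 334.89 MPa
τ_max = K·τ₀ = 1.1669 × 334.89 = 390.79 MPa

391 MPa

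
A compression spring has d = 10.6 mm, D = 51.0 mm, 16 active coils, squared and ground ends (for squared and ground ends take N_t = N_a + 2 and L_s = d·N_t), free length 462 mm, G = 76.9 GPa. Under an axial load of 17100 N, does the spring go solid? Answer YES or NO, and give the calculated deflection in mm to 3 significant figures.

k = Gd⁴/(8D³N_a) = (76.9×10³)(10.6⁴)/(8·51.0³·16) = 57.178 N/mm
N_t = 18; L_s = 10.6·18 = 190.8 mm; δ_solid = L₀ − L_s = 462 − 190.8 = 271.2 mm
δ = F/k = 17100/57.178 = 299.07 mm
δ ≥ δ_solid → spring goes solid

YES, δ = 299 mm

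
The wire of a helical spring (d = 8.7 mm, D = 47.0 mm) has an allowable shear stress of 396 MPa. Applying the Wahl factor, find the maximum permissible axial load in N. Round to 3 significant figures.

C = D/d = 47.0/8.7 = 5.4023
K_W = (4C−1)/(4C−4) + 0.615/C = 20.609/17.609 + 0.1138 = 1.2842
τ_max = K·8FD/(πd³) → F_max = τ_allow·πd³/(8DK)
F_max = 396·π·8.7³/(8·47.0·1.2842) = 8.1922e+05/482.86 = 1696.6 N

1700 N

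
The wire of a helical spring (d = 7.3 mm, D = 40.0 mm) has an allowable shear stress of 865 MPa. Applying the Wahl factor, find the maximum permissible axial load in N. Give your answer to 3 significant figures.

2580 N

C = D/d = 40.0/7.3 = 5.4795
K_W = (4C−1)/(4C−4) + 0.615/C = 20.918/17.918 + 0.1122 = 1.2797
τ_max = K·8FD/(πd³) → F_max = τ_allow·πd³/(8DK)
F_max = 865·π·7.3³/(8·40.0·1.2797) = 1.0571e+06/409.49 = 2581.6 N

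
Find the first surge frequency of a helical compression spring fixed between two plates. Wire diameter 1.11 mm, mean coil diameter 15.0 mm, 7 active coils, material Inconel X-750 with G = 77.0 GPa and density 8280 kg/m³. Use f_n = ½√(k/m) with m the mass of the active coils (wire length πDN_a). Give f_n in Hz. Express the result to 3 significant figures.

242 Hz

k = Gd⁴/(8D³N_a) = (77.0×10³)(1.11⁴)/(8·15.0³·7) = 0.61847 N/mm = 618.47 N/m
Wire length L = πDN_a = π·15.0·7 = 329.87 mm
m = ρ·(πd²/4)·L = 8280 × 0.96769×10⁻⁶ m² × 0.32987 m = 0.002643 kg
f_n = ½√(k/m) = 0.5·√(618.47/0.002643) = 0.5·√(2.34e+05) = 241.87 Hz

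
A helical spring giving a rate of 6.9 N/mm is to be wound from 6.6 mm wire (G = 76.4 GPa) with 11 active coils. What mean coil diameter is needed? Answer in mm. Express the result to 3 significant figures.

D = (Gd⁴/(8N_a·k))^(1/3) = (76.4×10³·6.6⁴/(8·11·6.9))^(1/3)
  = (238747)^(1/3) = 62.0363 mm

62.0 mm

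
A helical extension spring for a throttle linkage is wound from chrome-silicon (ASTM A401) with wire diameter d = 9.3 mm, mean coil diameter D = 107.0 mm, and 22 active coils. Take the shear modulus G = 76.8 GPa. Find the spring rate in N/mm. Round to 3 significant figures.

2.66 N/mm

k = Gd⁴/(8D³N_a) = (76.8×10³ × 9.3⁴) / (8 × 107.0³ × 22)
  = 5.74504e+08 / 2.15608e+08 = 2.6646 N/mm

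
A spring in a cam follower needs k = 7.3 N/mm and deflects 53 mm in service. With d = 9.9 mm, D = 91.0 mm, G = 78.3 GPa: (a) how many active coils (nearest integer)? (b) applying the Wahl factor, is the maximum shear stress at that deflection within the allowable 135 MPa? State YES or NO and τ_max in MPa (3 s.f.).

N_a = Gd⁴/(8D³k) = (78.3×10³)(9.9⁴)/(8·91.0³·7.3) = 17.09 → N_a = 17
Actual rate k = Gd⁴/(8D³·17) = 7.339 N/mm
Working load F = kδ = 7.339·53 = 388.97 N
C = 91.0/9.9 = 9.1919; K_W = (4C−1)/(4C−4)+0.615/C = 1.1585
τ_max = K_W·8FD/(πd³) = 1.1585·92.895 = 107.61 MPa
τ_max ≤ 135 MPa → acceptable

(a) 17 coils; (b) YES, τ_max = 108 MPa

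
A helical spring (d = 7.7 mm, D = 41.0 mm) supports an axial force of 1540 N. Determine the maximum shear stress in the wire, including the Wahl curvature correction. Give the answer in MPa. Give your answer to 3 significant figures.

454 MPa

Spring index C = D/d = 41.0/7.7 = 5.3247
K_W = (4C−1)/(4C−4) + 0.615/C = 20.299/17.299 + 0.1155 = 1.2889
τ₀ = 8FD/(πd³) = 8·1540·41.0/(π·7.7³) = 505120/1434.2 = 352.19 MPa
τ_max = K·τ₀ = 1.2889 × 352.19 = 453.94 MPa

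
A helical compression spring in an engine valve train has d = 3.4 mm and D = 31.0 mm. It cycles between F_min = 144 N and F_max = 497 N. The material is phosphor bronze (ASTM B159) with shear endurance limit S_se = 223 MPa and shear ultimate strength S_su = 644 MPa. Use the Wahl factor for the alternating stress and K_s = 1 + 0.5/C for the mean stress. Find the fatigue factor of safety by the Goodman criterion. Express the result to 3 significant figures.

0.345

C = D/d = 31.0/3.4 = 9.1176; K_W = (4C−1)/(4C−4)+0.615/C = 1.1598; K_s = 1+0.5/C = 1.0548
F_a = (F_max−F_min)/2 = 176.5 N; F_m = (F_max+F_min)/2 = 320.5 N
τ_a = K_W·8F_aD/(πd³) = 1.1598 × 354.49 = 411.16 MPa
τ_m = K_s·8F_mD/(πd³) = 1.0548 × 643.71 = 679.01 MPa
Goodman: 1/n_f = τ_a/S_se + τ_m/S_su = 411.16/223 + 679.01/644 = 1.84376 + 1.05437 = 2.8981
n_f = 1/2.8981 = 0.3451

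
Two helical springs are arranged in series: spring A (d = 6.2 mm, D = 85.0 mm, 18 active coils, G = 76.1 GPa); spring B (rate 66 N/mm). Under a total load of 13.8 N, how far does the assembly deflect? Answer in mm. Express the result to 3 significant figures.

k_A = Gd⁴/(8D³N_a) = (76.1×10³)(6.2⁴)/(8·85.0³·18) = 1.2715 N/mm
Series: 1/k_eq = 1/1.2715 + 1/66 = 0.8016; k_eq = 1.2475 N/mm
δ = F/k_eq = 13.8/1.2475 = 11.062 mm

11.1 mm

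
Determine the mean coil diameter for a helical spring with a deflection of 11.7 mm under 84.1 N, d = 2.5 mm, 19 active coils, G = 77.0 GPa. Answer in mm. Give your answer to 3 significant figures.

14.0 mm

Required rate k = F/δ = 84.1/11.7 = 7.188 N/mm
D = (Gd⁴/(8N_a·k))^(1/3) = (77.0×10³·2.5⁴/(8·19·7.188))^(1/3)
  = (2752.94)^(1/3) = 14.0152 mm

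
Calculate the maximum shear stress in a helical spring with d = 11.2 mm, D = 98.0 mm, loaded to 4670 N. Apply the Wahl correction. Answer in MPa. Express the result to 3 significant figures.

968 MPa

Spring index C = D/d = 98.0/11.2 = 8.7500
K_W = (4C−1)/(4C−4) + 0.615/C = 34.000/31.000 + 0.0703 = 1.1671
τ₀ = 8FD/(πd³) = 8·4670·98.0/(π·11.2³) = 3.66128e+06/4413.7 = 829.52 MPa
τ_max = K·τ₀ = 1.1671 × 829.52 = 968.1 MPa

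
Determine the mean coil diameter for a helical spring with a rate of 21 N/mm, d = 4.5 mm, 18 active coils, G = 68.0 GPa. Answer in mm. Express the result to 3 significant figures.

D = (Gd⁴/(8N_a·k))^(1/3) = (68.0×10³·4.5⁴/(8·18·21))^(1/3)
  = (9220.98)^(1/3) = 20.9697 mm

21.0 mm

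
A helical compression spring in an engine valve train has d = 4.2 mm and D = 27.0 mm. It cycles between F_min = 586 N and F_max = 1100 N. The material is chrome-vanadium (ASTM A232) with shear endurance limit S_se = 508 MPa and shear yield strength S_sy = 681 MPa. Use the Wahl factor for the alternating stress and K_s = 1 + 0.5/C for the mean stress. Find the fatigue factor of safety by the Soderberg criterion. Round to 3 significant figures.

C = D/d = 27.0/4.2 = 6.4286; K_W = (4C−1)/(4C−4)+0.615/C = 1.2338; K_s = 1+0.5/C = 1.0778
F_a = (F_max−F_min)/2 = 257 N; F_m = (F_max+F_min)/2 = 843 N
τ_a = K_W·8F_aD/(πd³) = 1.2338 × 238.5 = 294.27 MPa
τ_m = K_s·8F_mD/(πd³) = 1.0778 × 782.32 = 843.17 MPa
Soderberg: 1/n_f = τ_a/S_se + τ_m/S_sy = 294.27/508 + 843.17/681 = 0.57927 + 1.23813 = 1.8174
n_f = 1/1.8174 = 0.5502

0.550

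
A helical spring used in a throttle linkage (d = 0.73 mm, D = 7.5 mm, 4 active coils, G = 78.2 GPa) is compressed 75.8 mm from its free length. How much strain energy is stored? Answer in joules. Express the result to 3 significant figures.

4.73 J

k = Gd⁴/(8D³N_a) = (78.2×10³)(0.73⁴)/(8·7.5³·4) = 1.645 N/mm
U = ½kδ² = 0.5 × 1.645 × 75.8² = 4725.8 N·mm = 4.7258 J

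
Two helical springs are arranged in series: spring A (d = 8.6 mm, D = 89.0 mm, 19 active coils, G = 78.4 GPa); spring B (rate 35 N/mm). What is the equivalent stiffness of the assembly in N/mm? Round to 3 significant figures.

k_A = Gd⁴/(8D³N_a) = (78.4×10³)(8.6⁴)/(8·89.0³·19) = 4.0022 N/mm
Series: 1/k_eq = 1/4.0022 + 1/35 = 0.27844; k_eq = 3.5915 N/mm

3.59 N/mm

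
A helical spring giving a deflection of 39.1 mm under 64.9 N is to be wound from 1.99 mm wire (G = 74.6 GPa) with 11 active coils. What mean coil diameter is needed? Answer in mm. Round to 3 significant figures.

20.0 mm

Required rate k = F/δ = 64.9/39.1 = 1.6598 N/mm
D = (Gd⁴/(8N_a·k))^(1/3) = (74.6×10³·1.99⁴/(8·11·1.6598))^(1/3)
  = (8009.41)^(1/3) = 20.0078 mm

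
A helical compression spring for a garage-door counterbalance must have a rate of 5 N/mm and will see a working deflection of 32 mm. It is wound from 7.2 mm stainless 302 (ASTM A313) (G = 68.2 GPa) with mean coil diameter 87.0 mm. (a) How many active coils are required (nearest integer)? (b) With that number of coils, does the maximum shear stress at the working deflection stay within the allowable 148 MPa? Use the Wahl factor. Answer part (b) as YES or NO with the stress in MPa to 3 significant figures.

(a) 7 coils; (b) YES, τ_max = 106 MPa

N_a = Gd⁴/(8D³k) = (68.2×10³)(7.2⁴)/(8·87.0³·5) = 6.958 → N_a = 7
Actual rate k = Gd⁴/(8D³·7) = 4.9701 N/mm
Working load F = kδ = 4.9701·32 = 159.04 N
C = 87.0/7.2 = 12.0833; K_W = (4C−1)/(4C−4)+0.615/C = 1.1186
τ_max = K_W·8FD/(πd³) = 1.1186·94.402 = 105.59 MPa
τ_max ≤ 148 MPa → acceptable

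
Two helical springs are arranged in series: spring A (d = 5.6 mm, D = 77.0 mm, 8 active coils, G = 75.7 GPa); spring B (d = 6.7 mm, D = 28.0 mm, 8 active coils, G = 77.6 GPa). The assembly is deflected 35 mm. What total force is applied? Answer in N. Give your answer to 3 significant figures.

87.2 N

k_A = Gd⁴/(8D³N_a) = (75.7×10³)(5.6⁴)/(8·77.0³·8) = 2.548 N/mm
k_B = Gd⁴/(8D³N_a) = (77.6×10³)(6.7⁴)/(8·28.0³·8) = 111.3 N/mm
Series: 1/k_eq = 1/2.548 + 1/111.3 = 0.40145; k_eq = 2.491 N/mm
F = k_eq·δ = 2.491·35 = 87.183 N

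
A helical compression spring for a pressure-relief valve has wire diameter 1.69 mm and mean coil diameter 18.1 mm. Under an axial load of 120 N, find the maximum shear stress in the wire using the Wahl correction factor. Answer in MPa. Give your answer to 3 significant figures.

1300 MPa

Spring index C = D/d = 18.1/1.69 = 10.7101
K_W = (4C−1)/(4C−4) + 0.615/C = 41.840/38.840 + 0.0574 = 1.1347
τ₀ = 8FD/(πd³) = 8·120·18.1/(π·1.69³) = 17376/15.164 = 1145.9 MPa
τ_max = K·τ₀ = 1.1347 × 1145.9 = 1300.2 MPa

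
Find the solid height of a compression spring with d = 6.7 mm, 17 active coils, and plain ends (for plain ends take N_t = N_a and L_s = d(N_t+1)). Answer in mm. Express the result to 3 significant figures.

plain ends: N_t = N_a = 17
L_s = d·(N_t+1) = 6.7 × 18 = 120.6 mm

121 mm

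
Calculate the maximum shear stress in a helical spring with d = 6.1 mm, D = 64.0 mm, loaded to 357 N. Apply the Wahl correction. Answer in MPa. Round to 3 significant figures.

Spring index C = D/d = 64.0/6.1 = 10.4918
K_W = (4C−1)/(4C−4) + 0.615/C = 40.967/37.967 + 0.0586 = 1.1376
τ₀ = 8FD/(πd³) = 8·357·64.0/(π·6.1³) = 182784/713.08 = 256.33 MPa
τ_max = K·τ₀ = 1.1376 × 256.33 = 291.61 MPa

292 MPa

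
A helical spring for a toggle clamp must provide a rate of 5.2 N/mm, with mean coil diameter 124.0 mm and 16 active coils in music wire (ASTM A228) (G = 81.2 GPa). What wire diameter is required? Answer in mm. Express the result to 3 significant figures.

11.2 mm

d = (8D³N_a·k / G)^(1/4) = (8·124.0³·16·5.2 / (81.2×10³))^0.25
  = (15629)^0.25 = 11.1810 mm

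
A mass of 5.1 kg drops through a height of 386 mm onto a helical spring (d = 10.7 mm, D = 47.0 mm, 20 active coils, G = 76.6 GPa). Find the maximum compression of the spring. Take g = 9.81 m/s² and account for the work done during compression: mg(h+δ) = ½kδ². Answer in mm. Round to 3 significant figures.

k = Gd⁴/(8D³N_a) = (76.6×10³)(10.7⁴)/(8·47.0³·20) = 60.444 N/mm
W = mg = 5.1 × 9.81 = 50.031 N
½kδ² − Wδ − Wh = 0 → δ = (W + √(W² + 2kWh))/k
δ = (50.031 + √(2503.1 + 2.33457e+06))/60.444 = (50.031 + 1528.7)/60.444 = 26.12 mm

26.1 mm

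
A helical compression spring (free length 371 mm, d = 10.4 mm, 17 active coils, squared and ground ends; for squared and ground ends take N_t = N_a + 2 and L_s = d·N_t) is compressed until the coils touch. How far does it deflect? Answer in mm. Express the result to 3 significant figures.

N_t = 19; L_s = 10.4·19 = 197.6 mm
δ_solid = L₀ − L_s = 371 − 197.6 = 173.4 mm

173 mm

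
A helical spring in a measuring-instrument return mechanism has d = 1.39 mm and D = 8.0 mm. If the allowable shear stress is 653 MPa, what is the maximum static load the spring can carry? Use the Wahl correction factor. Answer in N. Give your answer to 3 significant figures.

C = D/d = 8.0/1.39 = 5.7554
K_W = (4C−1)/(4C−4) + 0.615/C = 22.022/19.022 + 0.1069 = 1.2646
τ_max = K·8FD/(πd³) → F_max = τ_allow·πd³/(8DK)
F_max = 653·π·1.39³/(8·8.0·1.2646) = 5509.4/80.933 = 68.074 N

68.1 N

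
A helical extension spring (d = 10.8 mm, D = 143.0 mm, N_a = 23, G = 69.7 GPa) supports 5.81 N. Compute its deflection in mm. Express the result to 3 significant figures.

k = Gd⁴/(8D³N_a) = (69.7×10³)(10.8⁴)/(8·143.0³·23) = 1.7624 N/mm
δ = F/k = 5.81 / 1.7624 = 3.2967 mm

3.30 mm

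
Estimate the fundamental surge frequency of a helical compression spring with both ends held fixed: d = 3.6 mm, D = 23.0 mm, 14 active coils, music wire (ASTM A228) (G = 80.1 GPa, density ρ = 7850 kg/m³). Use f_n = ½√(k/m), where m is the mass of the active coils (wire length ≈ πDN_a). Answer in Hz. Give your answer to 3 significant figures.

175 Hz

k = Gd⁴/(8D³N_a) = (80.1×10³)(3.6⁴)/(8·23.0³·14) = 9.8728 N/mm = 9872.8 N/m
Wire length L = πDN_a = π·23.0·14 = 1011.6 mm
m = ρ·(πd²/4)·L = 7850 × 10.179×10⁻⁶ m² × 1.0116 m = 0.08083 kg
f_n = ½√(k/m) = 0.5·√(9872.8/0.08083) = 0.5·√(1.2214e+05) = 174.75 Hz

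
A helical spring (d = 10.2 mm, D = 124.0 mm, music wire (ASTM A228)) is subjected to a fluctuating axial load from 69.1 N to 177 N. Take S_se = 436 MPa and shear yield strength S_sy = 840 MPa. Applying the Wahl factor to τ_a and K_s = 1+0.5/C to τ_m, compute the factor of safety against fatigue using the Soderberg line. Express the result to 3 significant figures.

C = D/d = 124.0/10.2 = 12.1569; K_W = (4C−1)/(4C−4)+0.615/C = 1.1178; K_s = 1+0.5/C = 1.0411
F_a = (F_max−F_min)/2 = 53.95 N; F_m = (F_max+F_min)/2 = 123.05 N
τ_a = K_W·8F_aD/(πd³) = 1.1178 × 16.053 = 17.944 MPa
τ_m = K_s·8F_mD/(πd³) = 1.0411 × 36.614 = 38.12 MPa
Soderberg: 1/n_f = τ_a/S_se + τ_m/S_sy = 17.944/436 + 38.12/840 = 0.04116 + 0.04538 = 0.086537
n_f = 1/0.086537 = 11.56

11.6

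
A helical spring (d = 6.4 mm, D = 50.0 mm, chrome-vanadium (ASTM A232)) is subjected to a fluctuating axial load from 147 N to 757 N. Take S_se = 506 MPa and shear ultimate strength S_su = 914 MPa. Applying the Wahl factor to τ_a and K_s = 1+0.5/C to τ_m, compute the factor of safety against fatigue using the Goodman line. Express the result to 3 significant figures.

C = D/d = 50.0/6.4 = 7.8125; K_W = (4C−1)/(4C−4)+0.615/C = 1.1888; K_s = 1+0.5/C = 1.0640
F_a = (F_max−F_min)/2 = 305 N; F_m = (F_max+F_min)/2 = 452 N
τ_a = K_W·8F_aD/(πd³) = 1.1888 × 148.14 = 176.11 MPa
τ_m = K_s·8F_mD/(πd³) = 1.0640 × 219.54 = 233.59 MPa
Goodman: 1/n_f = τ_a/S_se + τ_m/S_su = 176.11/506 + 233.59/914 = 0.34804 + 0.25557 = 0.60361
n_f = 1/0.60361 = 1.657

1.66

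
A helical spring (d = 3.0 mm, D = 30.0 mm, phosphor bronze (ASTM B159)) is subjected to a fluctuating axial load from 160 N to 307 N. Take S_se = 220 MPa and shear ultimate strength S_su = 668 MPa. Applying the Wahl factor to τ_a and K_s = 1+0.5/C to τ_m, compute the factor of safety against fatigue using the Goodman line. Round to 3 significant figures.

0.472

C = D/d = 30.0/3.0 = 10.0000; K_W = (4C−1)/(4C−4)+0.615/C = 1.1448; K_s = 1+0.5/C = 1.0500
F_a = (F_max−F_min)/2 = 73.5 N; F_m = (F_max+F_min)/2 = 233.5 N
τ_a = K_W·8F_aD/(πd³) = 1.1448 × 207.96 = 238.08 MPa
τ_m = K_s·8F_mD/(πd³) = 1.0500 × 660.67 = 693.7 MPa
Goodman: 1/n_f = τ_a/S_se + τ_m/S_su = 238.08/220 + 693.7/668 = 1.08219 + 1.03848 = 2.1207
n_f = 1/2.1207 = 0.4715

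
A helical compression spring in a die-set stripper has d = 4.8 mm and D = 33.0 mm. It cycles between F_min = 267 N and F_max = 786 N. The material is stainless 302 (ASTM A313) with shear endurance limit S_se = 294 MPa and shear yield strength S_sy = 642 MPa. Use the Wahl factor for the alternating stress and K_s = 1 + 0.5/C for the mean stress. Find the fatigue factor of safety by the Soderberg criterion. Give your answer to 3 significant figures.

C = D/d = 33.0/4.8 = 6.8750; K_W = (4C−1)/(4C−4)+0.615/C = 1.2171; K_s = 1+0.5/C = 1.0727
F_a = (F_max−F_min)/2 = 259.5 N; F_m = (F_max+F_min)/2 = 526.5 N
τ_a = K_W·8F_aD/(πd³) = 1.2171 × 197.18 = 239.99 MPa
τ_m = K_s·8F_mD/(πd³) = 1.0727 × 400.06 = 429.16 MPa
Soderberg: 1/n_f = τ_a/S_se + τ_m/S_sy = 239.99/294 + 429.16/642 = 0.81630 + 0.66847 = 1.4848
n_f = 1/1.4848 = 0.6735

0.674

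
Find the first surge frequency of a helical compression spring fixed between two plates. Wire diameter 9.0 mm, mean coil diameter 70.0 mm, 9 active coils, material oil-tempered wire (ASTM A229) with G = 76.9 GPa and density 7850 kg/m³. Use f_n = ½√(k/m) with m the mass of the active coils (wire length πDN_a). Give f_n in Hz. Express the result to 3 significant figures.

k = Gd⁴/(8D³N_a) = (76.9×10³)(9.0⁴)/(8·70.0³·9) = 20.43 N/mm = 20430 N/m
Wire length L = πDN_a = π·70.0·9 = 1979.2 mm
m = ρ·(πd²/4)·L = 7850 × 63.617×10⁻⁶ m² × 1.9792 m = 0.98841 kg
f_n = ½√(k/m) = 0.5·√(20430/0.98841) = 0.5·√(20670) = 71.885 Hz

71.9 Hz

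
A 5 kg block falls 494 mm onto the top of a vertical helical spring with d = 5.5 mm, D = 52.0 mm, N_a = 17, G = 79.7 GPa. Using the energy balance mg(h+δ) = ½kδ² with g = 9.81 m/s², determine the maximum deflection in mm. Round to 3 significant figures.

126 mm

k = Gd⁴/(8D³N_a) = (79.7×10³)(5.5⁴)/(8·52.0³·17) = 3.8138 N/mm
W = mg = 5 × 9.81 = 49.05 N
½kδ² − Wδ − Wh = 0 → δ = (W + √(W² + 2kWh))/k
δ = (49.05 + √(2405.9 + 184823))/3.8138 = (49.05 + 432.7)/3.8138 = 126.32 mm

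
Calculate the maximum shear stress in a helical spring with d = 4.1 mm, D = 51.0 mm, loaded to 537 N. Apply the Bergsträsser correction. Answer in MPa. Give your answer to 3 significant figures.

1120 MPa

Spring index C = D/d = 51.0/4.1 = 12.4390
K_B = (4C+2)/(4C−3) = 51.756/46.756 = 1.1069
τ₀ = 8FD/(πd³) = 8·537·51.0/(π·4.1³) = 219096/216.52 = 1011.9 MPa
τ_max = K·τ₀ = 1.1069 × 1011.9 = 1120.1 MPa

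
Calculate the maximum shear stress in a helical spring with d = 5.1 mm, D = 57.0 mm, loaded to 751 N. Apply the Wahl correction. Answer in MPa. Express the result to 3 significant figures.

Spring index C = D/d = 57.0/5.1 = 11.1765
K_W = (4C−1)/(4C−4) + 0.615/C = 43.706/40.706 + 0.0550 = 1.1287
τ₀ = 8FD/(πd³) = 8·751·57.0/(π·5.1³) = 342456/416.74 = 821.76 MPa
τ_max = K·τ₀ = 1.1287 × 821.76 = 927.54 MPa

928 MPa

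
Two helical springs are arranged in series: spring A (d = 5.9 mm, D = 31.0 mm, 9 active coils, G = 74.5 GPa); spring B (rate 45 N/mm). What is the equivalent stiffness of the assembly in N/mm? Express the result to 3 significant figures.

k_A = Gd⁴/(8D³N_a) = (74.5×10³)(5.9⁴)/(8·31.0³·9) = 42.087 N/mm
Series: 1/k_eq = 1/42.087 + 1/45 = 0.045983; k_eq = 21.747 N/mm

21.7 N/mm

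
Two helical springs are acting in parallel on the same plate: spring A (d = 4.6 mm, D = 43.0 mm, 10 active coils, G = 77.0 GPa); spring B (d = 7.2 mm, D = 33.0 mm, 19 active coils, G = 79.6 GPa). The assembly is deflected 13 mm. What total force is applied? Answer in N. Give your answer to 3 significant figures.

580 N

k_A = Gd⁴/(8D³N_a) = (77.0×10³)(4.6⁴)/(8·43.0³·10) = 5.4203 N/mm
k_B = Gd⁴/(8D³N_a) = (79.6×10³)(7.2⁴)/(8·33.0³·19) = 39.161 N/mm
Parallel: k_eq = 5.4203 + 39.161 = 44.582 N/mm
F = k_eq·δ = 44.582·13 = 579.56 N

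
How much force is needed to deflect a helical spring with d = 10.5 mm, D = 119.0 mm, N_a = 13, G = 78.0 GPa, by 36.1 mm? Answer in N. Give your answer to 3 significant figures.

195 N

k = Gd⁴/(8D³N_a) = (78.0×10³)(10.5⁴)/(8·119.0³·13) = 5.4098 N/mm
F = k·δ = 5.4098 × 36.1 = 195.29 N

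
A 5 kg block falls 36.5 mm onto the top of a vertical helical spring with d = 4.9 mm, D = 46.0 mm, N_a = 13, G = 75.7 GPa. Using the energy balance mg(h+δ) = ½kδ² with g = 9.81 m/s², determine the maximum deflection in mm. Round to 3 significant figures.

k = Gd⁴/(8D³N_a) = (75.7×10³)(4.9⁴)/(8·46.0³·13) = 4.311 N/mm
W = mg = 5 × 9.81 = 49.05 N
½kδ² − Wδ − Wh = 0 → δ = (W + √(W² + 2kWh))/k
δ = (49.05 + √(2405.9 + 15436))/4.311 = (49.05 + 133.57)/4.311 = 42.363 mm

42.4 mm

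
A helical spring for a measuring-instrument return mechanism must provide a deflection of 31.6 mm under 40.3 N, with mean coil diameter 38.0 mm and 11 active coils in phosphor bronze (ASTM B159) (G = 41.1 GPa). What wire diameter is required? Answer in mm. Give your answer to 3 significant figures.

3.50 mm

Required rate k = F/δ = 40.3/31.6 = 1.2753 N/mm
d = (8D³N_a·k / G)^(1/4) = (8·38.0³·11·1.2753 / (41.1×10³))^0.25
  = (149.83)^0.25 = 3.4987 mm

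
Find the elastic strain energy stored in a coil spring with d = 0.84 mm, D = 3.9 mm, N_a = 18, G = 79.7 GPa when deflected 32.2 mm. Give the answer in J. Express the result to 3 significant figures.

k = Gd⁴/(8D³N_a) = (79.7×10³)(0.84⁴)/(8·3.9³·18) = 4.6454 N/mm
U = ½kδ² = 0.5 × 4.6454 × 32.2² = 2408.2 N·mm = 2.4082 J

2.41 J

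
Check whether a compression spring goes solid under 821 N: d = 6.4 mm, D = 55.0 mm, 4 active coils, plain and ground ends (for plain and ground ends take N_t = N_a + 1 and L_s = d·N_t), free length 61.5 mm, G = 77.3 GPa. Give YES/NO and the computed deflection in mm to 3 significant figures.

k = Gd⁴/(8D³N_a) = (77.3×10³)(6.4⁴)/(8·55.0³·4) = 24.359 N/mm
N_t = 5; L_s = 6.4·5 = 32 mm; δ_solid = L₀ − L_s = 61.5 − 32 = 29.5 mm
δ = F/k = 821/24.359 = 33.704 mm
δ ≥ δ_solid → spring goes solid

YES, δ = 33.7 mm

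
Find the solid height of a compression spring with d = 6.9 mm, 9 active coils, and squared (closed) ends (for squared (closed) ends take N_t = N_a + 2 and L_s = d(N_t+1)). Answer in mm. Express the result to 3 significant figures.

squared (closed) ends: N_t = N_a + 2 = 9 + 2 = 11
L_s = d·(N_t+1) = 6.9 × 12 = 82.8 mm

82.8 mm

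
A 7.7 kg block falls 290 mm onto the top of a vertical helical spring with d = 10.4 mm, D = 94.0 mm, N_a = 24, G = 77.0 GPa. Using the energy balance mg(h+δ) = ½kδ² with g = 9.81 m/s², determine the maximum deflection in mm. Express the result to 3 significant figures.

102 mm

k = Gd⁴/(8D³N_a) = (77.0×10³)(10.4⁴)/(8·94.0³·24) = 5.6486 N/mm
W = mg = 7.7 × 9.81 = 75.537 N
½kδ² − Wδ − Wh = 0 → δ = (W + √(W² + 2kWh))/k
δ = (75.537 + √(5705.8 + 247473))/5.6486 = (75.537 + 503.17)/5.6486 = 102.45 mm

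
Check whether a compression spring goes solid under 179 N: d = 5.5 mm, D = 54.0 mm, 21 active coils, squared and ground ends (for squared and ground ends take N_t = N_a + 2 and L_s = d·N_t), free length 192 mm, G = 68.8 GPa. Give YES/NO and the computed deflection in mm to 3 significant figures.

YES, δ = 75.2 mm

k = Gd⁴/(8D³N_a) = (68.8×10³)(5.5⁴)/(8·54.0³·21) = 2.3798 N/mm
N_t = 23; L_s = 5.5·23 = 126.5 mm; δ_solid = L₀ − L_s = 192 − 126.5 = 65.5 mm
δ = F/k = 179/2.3798 = 75.215 mm
δ ≥ δ_solid → spring goes solid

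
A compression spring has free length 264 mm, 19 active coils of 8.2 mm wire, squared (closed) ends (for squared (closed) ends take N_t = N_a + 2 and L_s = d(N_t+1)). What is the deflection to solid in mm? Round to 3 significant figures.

N_t = 21; L_s = 8.2·22 = 180.4 mm
δ_solid = L₀ − L_s = 264 − 180.4 = 83.6 mm

83.6 mm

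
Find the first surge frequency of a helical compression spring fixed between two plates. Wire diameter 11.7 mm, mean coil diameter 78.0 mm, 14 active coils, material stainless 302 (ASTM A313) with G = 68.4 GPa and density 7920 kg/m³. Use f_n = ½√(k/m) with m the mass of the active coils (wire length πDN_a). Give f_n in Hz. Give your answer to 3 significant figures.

45.4 Hz

k = Gd⁴/(8D³N_a) = (68.4×10³)(11.7⁴)/(8·78.0³·14) = 24.116 N/mm = 24116 N/m
Wire length L = πDN_a = π·78.0·14 = 3430.6 mm
m = ρ·(πd²/4)·L = 7920 × 107.51×10⁻⁶ m² × 3.4306 m = 2.9212 kg
f_n = ½√(k/m) = 0.5·√(24116/2.9212) = 0.5·√(8255.4) = 45.43 Hz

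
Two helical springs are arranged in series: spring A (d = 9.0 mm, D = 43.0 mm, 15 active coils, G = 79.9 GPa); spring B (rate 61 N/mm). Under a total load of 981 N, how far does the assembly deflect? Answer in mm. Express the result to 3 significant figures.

k_A = Gd⁴/(8D³N_a) = (79.9×10³)(9.0⁴)/(8·43.0³·15) = 54.945 N/mm
Series: 1/k_eq = 1/54.945 + 1/61 = 0.034593; k_eq = 28.907 N/mm
δ = F/k_eq = 981/28.907 = 33.936 mm

33.9 mm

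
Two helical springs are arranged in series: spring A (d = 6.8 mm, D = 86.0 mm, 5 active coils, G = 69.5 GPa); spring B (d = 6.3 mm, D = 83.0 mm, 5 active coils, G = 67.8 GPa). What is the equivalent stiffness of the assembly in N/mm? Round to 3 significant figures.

k_A = Gd⁴/(8D³N_a) = (69.5×10³)(6.8⁴)/(8·86.0³·5) = 5.8407 N/mm
k_B = Gd⁴/(8D³N_a) = (67.8×10³)(6.3⁴)/(8·83.0³·5) = 4.6698 N/mm
Series: 1/k_eq = 1/5.8407 + 1/4.6698 = 0.38535; k_eq = 2.595 N/mm

2.60 N/mm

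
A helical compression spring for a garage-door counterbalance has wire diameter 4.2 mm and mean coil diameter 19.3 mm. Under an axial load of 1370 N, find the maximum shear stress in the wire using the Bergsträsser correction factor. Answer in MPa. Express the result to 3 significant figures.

1200 MPa

Spring index C = D/d = 19.3/4.2 = 4.5952
K_B = (4C+2)/(4C−3) = 20.381/15.381 = 1.3251
τ₀ = 8FD/(πd³) = 8·1370·19.3/(π·4.2³) = 211528/232.75 = 908.8 MPa
τ_max = K·τ₀ = 1.3251 × 908.8 = 1204.2 MPa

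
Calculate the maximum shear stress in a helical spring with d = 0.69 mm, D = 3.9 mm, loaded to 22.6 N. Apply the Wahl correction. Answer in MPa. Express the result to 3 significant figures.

868 MPa

Spring index C = D/d = 3.9/0.69 = 5.6522
K_W = (4C−1)/(4C−4) + 0.615/C = 21.609/18.609 + 0.1088 = 1.2700
τ₀ = 8FD/(πd³) = 8·22.6·3.9/(π·0.69³) = 705.12/1.032 = 683.23 MPa
τ_max = K·τ₀ = 1.2700 × 683.23 = 867.72 MPa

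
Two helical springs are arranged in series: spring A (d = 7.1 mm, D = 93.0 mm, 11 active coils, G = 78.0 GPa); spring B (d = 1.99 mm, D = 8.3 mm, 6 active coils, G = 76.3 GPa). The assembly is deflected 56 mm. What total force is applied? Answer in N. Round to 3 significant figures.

147 N

k_A = Gd⁴/(8D³N_a) = (78.0×10³)(7.1⁴)/(8·93.0³·11) = 2.8002 N/mm
k_B = Gd⁴/(8D³N_a) = (76.3×10³)(1.99⁴)/(8·8.3³·6) = 43.597 N/mm
Series: 1/k_eq = 1/2.8002 + 1/43.597 = 0.38005; k_eq = 2.6312 N/mm
F = k_eq·δ = 2.6312·56 = 147.35 N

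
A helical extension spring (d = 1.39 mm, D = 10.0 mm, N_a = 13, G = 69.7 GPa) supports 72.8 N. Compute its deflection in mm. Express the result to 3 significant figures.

k = Gd⁴/(8D³N_a) = (69.7×10³)(1.39⁴)/(8·10.0³·13) = 2.5018 N/mm
δ = F/k = 72.8 / 2.5018 = 29.099 mm

29.1 mm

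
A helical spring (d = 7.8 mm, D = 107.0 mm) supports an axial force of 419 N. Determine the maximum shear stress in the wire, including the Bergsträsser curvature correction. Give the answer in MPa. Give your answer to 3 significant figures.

264 MPa

Spring index C = D/d = 107.0/7.8 = 13.7179
K_B = (4C+2)/(4C−3) = 56.872/51.872 = 1.0964
τ₀ = 8FD/(πd³) = 8·419·107.0/(π·7.8³) = 358664/1490.8 = 240.58 MPa
τ_max = K·τ₀ = 1.0964 × 240.58 = 263.77 MPa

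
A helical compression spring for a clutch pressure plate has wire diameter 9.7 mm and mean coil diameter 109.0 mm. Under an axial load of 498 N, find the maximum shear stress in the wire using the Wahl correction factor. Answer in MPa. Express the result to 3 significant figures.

171 MPa

Spring index C = D/d = 109.0/9.7 = 11.2371
K_W = (4C−1)/(4C−4) + 0.615/C = 43.948/40.948 + 0.0547 = 1.1280
τ₀ = 8FD/(πd³) = 8·498·109.0/(π·9.7³) = 434256/2867.2 = 151.45 MPa
τ_max = K·τ₀ = 1.1280 × 151.45 = 170.84 MPa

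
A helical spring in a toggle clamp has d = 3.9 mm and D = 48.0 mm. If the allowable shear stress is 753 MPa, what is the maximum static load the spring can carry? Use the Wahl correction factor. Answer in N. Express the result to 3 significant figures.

C = D/d = 48.0/3.9 = 12.3077
K_W = (4C−1)/(4C−4) + 0.615/C = 48.231/45.231 + 0.0500 = 1.1163
τ_max = K·8FD/(πd³) → F_max = τ_allow·πd³/(8DK)
F_max = 753·π·3.9³/(8·48.0·1.1163) = 1.4033e+05/428.66 = 327.36 N

327 N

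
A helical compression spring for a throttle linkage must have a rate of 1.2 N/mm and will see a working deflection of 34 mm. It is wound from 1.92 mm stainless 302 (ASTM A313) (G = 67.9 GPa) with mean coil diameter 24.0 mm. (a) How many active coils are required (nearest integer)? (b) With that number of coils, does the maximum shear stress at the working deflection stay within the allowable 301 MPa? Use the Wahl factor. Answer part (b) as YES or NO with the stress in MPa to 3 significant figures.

N_a = Gd⁴/(8D³k) = (67.9×10³)(1.92⁴)/(8·24.0³·1.2) = 6.953 → N_a = 7
Actual rate k = Gd⁴/(8D³·7) = 1.1919 N/mm
Working load F = kδ = 1.1919·34 = 40.526 N
C = 24.0/1.92 = 12.5000; K_W = (4C−1)/(4C−4)+0.615/C = 1.1144
τ_max = K_W·8FD/(πd³) = 1.1144·349.93 = 389.97 MPa
τ_max > 301 MPa → exceeds allowable

(a) 7 coils; (b) NO, τ_max = 390 MPa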